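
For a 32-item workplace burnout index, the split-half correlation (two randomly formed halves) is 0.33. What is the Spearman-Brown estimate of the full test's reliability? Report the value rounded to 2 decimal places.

Apply the Spearman-Brown correction with n = 2:
r_full = 2r_hh / (1 + r_hh) = 2 × 0.33 / (1 + 0.33)
r_full = 0.6600 / 1.3300 ≈ 0.4962

0.50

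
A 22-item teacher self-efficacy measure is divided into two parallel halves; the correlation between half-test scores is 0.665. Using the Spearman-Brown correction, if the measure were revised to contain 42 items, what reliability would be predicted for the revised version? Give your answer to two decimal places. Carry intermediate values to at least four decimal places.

0.88

First correct the split-half correlation to full-test reliability: r_full = 2 × 0.665 / (1 + 0.665) ≈ 0.7988
Then adjust to 42 items: n = 42/22 = 1.9091
r_new = n·r_full / (1 + (n − 1)·r_full) = 1.5250 / 1.7262 ≈ 0.8834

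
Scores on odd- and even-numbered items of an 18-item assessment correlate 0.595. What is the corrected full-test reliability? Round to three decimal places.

0.746

Each half is half the length of the full test, so the full test is n = 2 times a half.
r_full = 2(0.595) / (1 + 0.595)
r_full = 1.1900 / 1.5950 ≈ 0.7461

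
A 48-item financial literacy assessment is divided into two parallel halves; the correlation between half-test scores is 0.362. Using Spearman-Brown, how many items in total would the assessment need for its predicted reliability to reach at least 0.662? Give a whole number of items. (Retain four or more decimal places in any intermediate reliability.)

83

Corrected full-test reliability: r_full = 2 × 0.362 / (1 + 0.362) ≈ 0.5316
n = r_tgt(1 − r_full) / [r_full(1 − r_tgt)] = 0.662 × 0.4684 / (0.5316 × 0.338) ≈ 1.7257
Items = 1.7257 × 48 ≈ 82.83 → 83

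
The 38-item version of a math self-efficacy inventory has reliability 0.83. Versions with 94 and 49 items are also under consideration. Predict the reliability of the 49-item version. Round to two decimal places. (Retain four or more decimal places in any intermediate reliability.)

0.86

The 94-item form is not needed; work directly from the 38-item form with n = 49/38 = 1.2895.
r_{49} = n·r / (1 + (n − 1)·r) = 1.0703 / 1.2403 ≈ 0.8629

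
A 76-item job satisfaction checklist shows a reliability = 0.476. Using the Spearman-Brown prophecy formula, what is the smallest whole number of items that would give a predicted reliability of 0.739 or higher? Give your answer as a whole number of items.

Rearranging the Spearman-Brown formula for n,
n = r_target (1 − r_old) / [ r_old (1 − r_target) ]
n = 0.739 × (1 − 0.476) / [ 0.476 × (1 − 0.739) ]
n = 0.387236 / 0.124236 ≈ 3.1169
So the test needs 3.1169 × 76 ≈ 236.88 items; rounding up, 237.

237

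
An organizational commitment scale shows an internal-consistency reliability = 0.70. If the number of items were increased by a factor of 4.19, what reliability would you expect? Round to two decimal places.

0.91

By Spearman-Brown, r_new = n r / (1 + (n − 1) r).
r_new = (4.19 × 0.70) / (1 + (4.19 − 1) × 0.70)
     = 2.9330 / 3.2330 = 0.9072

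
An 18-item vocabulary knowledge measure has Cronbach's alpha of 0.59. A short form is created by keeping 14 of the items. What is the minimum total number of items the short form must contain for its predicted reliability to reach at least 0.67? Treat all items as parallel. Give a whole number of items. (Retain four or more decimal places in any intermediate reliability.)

26

First, r for the 14-item form: n = 14/18 = 0.7778, so r_14 = 0.7778·0.59/(1 + (0.7778 − 1)·0.59) = 0.5281
Length factor from the short form to reach 0.67: n' = 0.67(1 − 0.5281) / [0.5281(1 − 0.67)] ≈ 1.8142
Items = 1.8142 × 14 ≈ 25.40 → 26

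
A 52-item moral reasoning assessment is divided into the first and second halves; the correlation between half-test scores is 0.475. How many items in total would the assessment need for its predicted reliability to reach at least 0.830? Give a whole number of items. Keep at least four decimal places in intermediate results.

141

Corrected full-test reliability: r_full = 2 × 0.475 / (1 + 0.475) ≈ 0.6441
Solve Spearman-Brown for n: n = 0.830(1 − 0.6441) / [0.6441(1 − 0.830)] = 2.6978
Required items = 2.6978 × 52 = 140.29, so 141 items.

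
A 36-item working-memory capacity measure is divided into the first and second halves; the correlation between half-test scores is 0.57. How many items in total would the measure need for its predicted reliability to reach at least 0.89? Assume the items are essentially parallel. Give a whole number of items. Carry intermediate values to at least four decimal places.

r_full = 2(0.57)/(1 + 0.57) = 0.7261
n = r_tgt(1 − r_full) / [r_full(1 − r_tgt)] = 0.89 × 0.2739 / (0.7261 × 0.11) ≈ 3.0521
Required items = 3.0521 × 36 = 109.88, so 110 items.

110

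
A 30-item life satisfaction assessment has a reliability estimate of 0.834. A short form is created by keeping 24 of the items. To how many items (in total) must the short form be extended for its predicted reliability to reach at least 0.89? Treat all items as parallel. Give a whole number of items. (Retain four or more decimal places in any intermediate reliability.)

49

Short-form reliability: n = 24/30 = 0.8000; r_24 = n·r/(1+(n−1)r) ≈ 0.8008
Length factor from the short form to reach 0.89: n' = 0.89(1 − 0.8008) / [0.8008(1 − 0.89)] ≈ 2.0126
Items = 2.0126 × 24 ≈ 48.30 → 49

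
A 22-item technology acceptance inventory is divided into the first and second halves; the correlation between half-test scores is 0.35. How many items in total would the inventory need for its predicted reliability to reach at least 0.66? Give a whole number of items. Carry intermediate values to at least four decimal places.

r_full = 2(0.35)/(1 + 0.35) = 0.5185
n = r_tgt(1 − r_full) / [r_full(1 − r_tgt)] = 0.66 × 0.4815 / (0.5185 × 0.34) ≈ 1.8027
Required items = 1.8027 × 22 = 39.66, so 40 items.

40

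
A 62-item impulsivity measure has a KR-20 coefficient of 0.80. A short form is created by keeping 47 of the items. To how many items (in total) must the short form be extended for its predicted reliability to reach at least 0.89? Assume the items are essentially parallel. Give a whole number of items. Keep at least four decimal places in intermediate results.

Short-form reliability: n = 47/62 = 0.7581; r_47 = n·r/(1+(n−1)r) ≈ 0.7520
Length factor from the short form to reach 0.89: n' = 0.89(1 − 0.7520) / [0.7520(1 − 0.89)] ≈ 2.6683
Items = 2.6683 × 47 ≈ 125.41 → 126

126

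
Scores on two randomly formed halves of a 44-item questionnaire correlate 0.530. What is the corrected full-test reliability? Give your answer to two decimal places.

r_full = 2r_hh / (1 + r_hh) = 2 × 0.530 / (1 + 0.530)
       = 1.0600 / 1.5300 = 0.6928

0.69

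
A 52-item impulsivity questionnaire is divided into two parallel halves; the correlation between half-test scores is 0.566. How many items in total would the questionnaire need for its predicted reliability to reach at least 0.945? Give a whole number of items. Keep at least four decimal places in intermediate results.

r_full = 2(0.566)/(1 + 0.566) = 0.7229
Solve Spearman-Brown for n: n = 0.945(1 − 0.7229) / [0.7229(1 − 0.945)] = 6.5861
Items = 6.5861 × 52 ≈ 342.48 → 343

343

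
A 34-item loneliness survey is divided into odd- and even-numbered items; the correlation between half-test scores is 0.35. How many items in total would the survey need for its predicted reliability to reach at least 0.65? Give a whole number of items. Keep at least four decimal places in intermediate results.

r_full = 2(0.35)/(1 + 0.35) = 0.5185
Solve Spearman-Brown for n: n = 0.65(1 − 0.5185) / [0.5185(1 − 0.65)] = 1.7246
Items = 1.7246 × 34 ≈ 58.64 → 59

59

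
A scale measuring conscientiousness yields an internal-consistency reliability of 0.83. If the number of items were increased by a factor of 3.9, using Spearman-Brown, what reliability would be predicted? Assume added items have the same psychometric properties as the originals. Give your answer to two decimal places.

Spearman-Brown: r_new = n·r / (1 + (n − 1)·r)
r_new = (3.9 × 0.83) / (1 + (3.9 − 1) × 0.83)
r_new = 3.2370 / 3.4070 ≈ 0.9501

0.95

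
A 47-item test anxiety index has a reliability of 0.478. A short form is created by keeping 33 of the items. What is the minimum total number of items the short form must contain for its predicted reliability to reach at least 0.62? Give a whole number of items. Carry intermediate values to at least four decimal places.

84

First, r for the 33-item form: n = 33/47 = 0.7021, so r_33 = 0.7021·0.478/(1 + (0.7021 − 1)·0.478) = 0.3913
Length factor from the short form to reach 0.62: n' = 0.62(1 − 0.3913) / [0.3913(1 − 0.62)] ≈ 2.5381
Items = 2.5381 × 33 ≈ 83.76 → 84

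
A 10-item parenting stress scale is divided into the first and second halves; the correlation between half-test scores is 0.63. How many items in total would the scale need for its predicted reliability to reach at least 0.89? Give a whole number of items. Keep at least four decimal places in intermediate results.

24

Corrected full-test reliability: r_full = 2 × 0.63 / (1 + 0.63) ≈ 0.7730
Solve Spearman-Brown for n: n = 0.89(1 − 0.7730) / [0.7730(1 − 0.89)] = 2.3760
Items = 2.3760 × 10 ≈ 23.76 → 24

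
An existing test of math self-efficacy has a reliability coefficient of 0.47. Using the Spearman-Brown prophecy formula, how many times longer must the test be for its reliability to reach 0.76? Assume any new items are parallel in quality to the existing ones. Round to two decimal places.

n = [0.76 × 0.53] / [0.47 × 0.24]
  = 0.4028 / 0.1128 = 3.5709

3.57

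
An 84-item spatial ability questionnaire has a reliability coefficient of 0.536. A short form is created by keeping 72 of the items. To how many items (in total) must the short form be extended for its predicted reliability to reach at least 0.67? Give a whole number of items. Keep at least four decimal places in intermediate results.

148

Short-form reliability: n = 72/84 = 0.8571; r_72 = n·r/(1+(n−1)r) ≈ 0.4975
Length factor from the short form to reach 0.67: n' = 0.67(1 − 0.4975) / [0.4975(1 − 0.67)] ≈ 2.0507
Items = 2.0507 × 72 ≈ 147.65 → 148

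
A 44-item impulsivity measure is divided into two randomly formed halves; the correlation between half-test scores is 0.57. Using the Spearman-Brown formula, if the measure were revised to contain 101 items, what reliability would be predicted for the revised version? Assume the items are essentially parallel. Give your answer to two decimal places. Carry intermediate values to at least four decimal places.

0.86

Full-test reliability from the split-half r: r_full = 2(0.57)/(1 + 0.57) = 0.7261
Length factor from 44 to 101 items: n = 101/44 = 2.2955
r_new = n·r_full / (1 + (n − 1)·r_full) = 1.6668 / 1.9407 ≈ 0.8589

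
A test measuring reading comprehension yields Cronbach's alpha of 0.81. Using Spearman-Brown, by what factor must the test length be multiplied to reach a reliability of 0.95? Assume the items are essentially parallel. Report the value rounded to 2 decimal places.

Invert Spearman-Brown to solve for n:
n = r_target (1 − r_old) / [ r_old (1 − r_target) ]
n = [0.95 × 0.19] / [0.81 × 0.05]
n = 0.1805 / 0.0405 ≈ 4.4568

4.46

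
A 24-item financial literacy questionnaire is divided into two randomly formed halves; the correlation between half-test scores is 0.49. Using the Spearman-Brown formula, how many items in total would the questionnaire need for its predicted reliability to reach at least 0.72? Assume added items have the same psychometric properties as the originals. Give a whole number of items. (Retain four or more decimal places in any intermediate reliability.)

33

r_full = 2(0.49)/(1 + 0.49) = 0.6577
Solve Spearman-Brown for n: n = 0.72(1 − 0.6577) / [0.6577(1 − 0.72)] = 1.3383
Required items = 1.3383 × 24 = 32.12, so 33 items.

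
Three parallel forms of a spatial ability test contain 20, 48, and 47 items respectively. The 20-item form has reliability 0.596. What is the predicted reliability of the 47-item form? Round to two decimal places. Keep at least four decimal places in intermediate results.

Only the ratio of lengths matters: n = 47/20 = 2.3500
r_{47} = n·r / (1 + (n − 1)·r) = 1.4006 / 1.8046 ≈ 0.7761

0.78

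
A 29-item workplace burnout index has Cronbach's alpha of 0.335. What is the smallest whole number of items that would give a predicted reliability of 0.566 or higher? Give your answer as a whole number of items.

Invert Spearman-Brown to solve for n:
n = r*(1 − r) / [ r (1 − r*) ]
n = [0.566 × 0.665] / [0.335 × 0.434]
  = 0.376390 / 0.145390 = 2.5888
2.5888 × 29 = 75.08 → 76 items

76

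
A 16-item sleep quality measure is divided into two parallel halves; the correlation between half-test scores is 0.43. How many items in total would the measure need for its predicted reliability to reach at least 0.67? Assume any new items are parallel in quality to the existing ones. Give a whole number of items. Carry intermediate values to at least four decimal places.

22

Corrected full-test reliability: r_full = 2 × 0.43 / (1 + 0.43) ≈ 0.6014
n = r_tgt(1 − r_full) / [r_full(1 − r_tgt)] = 0.67 × 0.3986 / (0.6014 × 0.33) ≈ 1.3457
Required items = 1.3457 × 16 = 21.53, so 22 items.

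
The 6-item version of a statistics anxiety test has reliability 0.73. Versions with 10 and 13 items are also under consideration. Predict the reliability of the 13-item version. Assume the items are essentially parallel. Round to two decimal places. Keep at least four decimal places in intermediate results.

The 10-item form is not needed; work directly from the 6-item form with n = 13/6 = 2.1667.
r_{13} = n·r / (1 + (n − 1)·r) = 1.5817 / 1.8517 ≈ 0.8542

0.85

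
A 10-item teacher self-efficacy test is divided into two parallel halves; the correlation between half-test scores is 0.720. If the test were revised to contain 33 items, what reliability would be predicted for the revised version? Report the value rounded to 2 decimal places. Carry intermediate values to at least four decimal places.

Full-test reliability from the split-half r: r_full = 2(0.720)/(1 + 0.720) = 0.8372
Then adjust to 33 items: n = 33/10 = 3.3000
r_new = n·r_full / (1 + (n − 1)·r_full) = 2.7628 / 2.9256 ≈ 0.9444

0.94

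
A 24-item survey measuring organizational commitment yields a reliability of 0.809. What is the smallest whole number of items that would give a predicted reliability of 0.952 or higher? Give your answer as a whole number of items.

n = 0.952 × (1 − 0.809) / [ 0.809 × (1 − 0.952) ]
n = 0.181832 / 0.038832 ≈ 4.6825
So the test needs 4.6825 × 24 ≈ 112.38 items; rounding up, 113.

113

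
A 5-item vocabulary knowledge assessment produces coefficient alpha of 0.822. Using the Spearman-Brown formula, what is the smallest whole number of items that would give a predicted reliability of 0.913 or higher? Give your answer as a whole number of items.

Spearman-Brown solved for the length factor n:
n = r*(1 − r) / [ r (1 − r*) ]
n = 0.913 × (1 − 0.822) / [ 0.822 × (1 − 0.913) ]
n = 0.162514 / 0.071514 ≈ 2.2725
2.2725 × 5 = 11.36 → 12 items

12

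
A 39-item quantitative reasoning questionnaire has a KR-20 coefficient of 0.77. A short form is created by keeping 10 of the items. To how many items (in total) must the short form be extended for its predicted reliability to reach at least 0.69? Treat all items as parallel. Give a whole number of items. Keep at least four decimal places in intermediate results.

Short-form reliability: n = 10/39 = 0.2564; r_10 = n·r/(1+(n−1)r) ≈ 0.4619
Then solve for n' with r_old = 0.4619, r_target = 0.69: n' = 0.69(1 − 0.4619)/[0.4619(1 − 0.69)] = 2.5930
Total items = 2.5930 × 10 = 25.93, rounded up to 26.

26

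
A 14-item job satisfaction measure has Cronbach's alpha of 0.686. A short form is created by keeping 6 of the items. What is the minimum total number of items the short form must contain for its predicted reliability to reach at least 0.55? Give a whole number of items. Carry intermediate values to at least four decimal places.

First, r for the 6-item form: n = 6/14 = 0.4286, so r_6 = 0.4286·0.686/(1 + (0.4286 − 1)·0.686) = 0.4836
Length factor from the short form to reach 0.55: n' = 0.55(1 − 0.4836) / [0.4836(1 − 0.55)] ≈ 1.3051
Items = 1.3051 × 6 ≈ 7.83 → 8

8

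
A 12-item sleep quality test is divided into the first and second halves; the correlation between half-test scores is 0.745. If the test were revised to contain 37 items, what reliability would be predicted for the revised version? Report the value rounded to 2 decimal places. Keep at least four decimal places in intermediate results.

Full-test reliability from the split-half r: r_full = 2(0.745)/(1 + 0.745) = 0.8539
Then adjust to 37 items: n = 37/12 = 3.0833
r_new = n·r_full / (1 + (n − 1)·r_full) = 2.6328 / 2.7789 ≈ 0.9474

0.95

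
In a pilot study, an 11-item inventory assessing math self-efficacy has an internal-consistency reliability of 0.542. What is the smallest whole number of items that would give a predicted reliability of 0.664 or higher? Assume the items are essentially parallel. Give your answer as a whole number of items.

n = [0.664 × 0.458] / [0.542 × 0.336]
  = 0.304112 / 0.182112 = 1.6699
1.6699 × 11 = 18.37 → 19 items

19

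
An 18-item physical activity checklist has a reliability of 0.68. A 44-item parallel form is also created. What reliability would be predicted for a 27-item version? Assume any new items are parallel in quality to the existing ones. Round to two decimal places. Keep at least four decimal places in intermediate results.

0.76

Only the ratio of lengths matters: n = 27/18 = 1.5000
r_{27} = n·r / (1 + (n − 1)·r) = 1.0200 / 1.3400 ≈ 0.7612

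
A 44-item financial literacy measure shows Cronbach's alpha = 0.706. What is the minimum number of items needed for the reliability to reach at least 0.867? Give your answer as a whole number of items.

120

n = 0.867 × (1 − 0.706) / [ 0.706 × (1 − 0.867) ]
n = 0.254898 / 0.093898 ≈ 2.7146
Items needed = n × 44 = 2.7146 × 44 ≈ 119.44 → round up to 120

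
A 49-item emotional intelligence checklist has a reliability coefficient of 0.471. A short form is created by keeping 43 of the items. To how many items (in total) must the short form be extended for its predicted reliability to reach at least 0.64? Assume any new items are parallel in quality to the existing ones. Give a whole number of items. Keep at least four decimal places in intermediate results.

98

First, r for the 43-item form: n = 43/49 = 0.8776, so r_43 = 0.8776·0.471/(1 + (0.8776 − 1)·0.471) = 0.4386
Length factor from the short form to reach 0.64: n' = 0.64(1 − 0.4386) / [0.4386(1 − 0.64)] ≈ 2.2755
Items = 2.2755 × 43 ≈ 97.85 → 98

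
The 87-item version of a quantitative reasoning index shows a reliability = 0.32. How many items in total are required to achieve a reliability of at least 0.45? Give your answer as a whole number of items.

Rearranging the Spearman-Brown formula for n,
n = r*(1 − r) / [ r (1 − r*) ]
n = 0.45(1 − 0.32) / [0.32(1 − 0.45)]
  = 0.3060 / 0.1760 = 1.7386
1.7386 × 87 = 151.26 → 152 items

152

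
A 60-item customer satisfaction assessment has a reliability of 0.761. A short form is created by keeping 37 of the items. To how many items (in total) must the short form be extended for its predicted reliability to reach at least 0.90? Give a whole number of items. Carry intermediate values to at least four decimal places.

170

Short-form reliability: n = 37/60 = 0.6167; r_37 = n·r/(1+(n−1)r) ≈ 0.6626
Length factor from the short form to reach 0.90: n' = 0.90(1 − 0.6626) / [0.6626(1 − 0.90)] ≈ 4.5829
Total items = 4.5829 × 37 = 169.57, rounded up to 170.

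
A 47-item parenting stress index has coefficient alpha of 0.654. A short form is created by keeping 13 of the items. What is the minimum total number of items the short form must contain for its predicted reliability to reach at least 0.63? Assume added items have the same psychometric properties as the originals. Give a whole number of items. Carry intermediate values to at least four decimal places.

43

Short-form reliability: n = 13/47 = 0.2766; r_13 = n·r/(1+(n−1)r) ≈ 0.3433
Length factor from the short form to reach 0.63: n' = 0.63(1 − 0.3433) / [0.3433(1 − 0.63)] ≈ 3.2571
Items = 3.2571 × 13 ≈ 42.34 → 43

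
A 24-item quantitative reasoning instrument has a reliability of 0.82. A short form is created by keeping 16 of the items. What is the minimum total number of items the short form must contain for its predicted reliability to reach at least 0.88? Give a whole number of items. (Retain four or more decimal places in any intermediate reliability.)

First, r for the 16-item form: n = 16/24 = 0.6667, so r_16 = 0.6667·0.82/(1 + (0.6667 − 1)·0.82) = 0.7523
Length factor from the short form to reach 0.88: n' = 0.88(1 − 0.7523) / [0.7523(1 − 0.88)] ≈ 2.4146
Total items = 2.4146 × 16 = 38.63, rounded up to 39.

39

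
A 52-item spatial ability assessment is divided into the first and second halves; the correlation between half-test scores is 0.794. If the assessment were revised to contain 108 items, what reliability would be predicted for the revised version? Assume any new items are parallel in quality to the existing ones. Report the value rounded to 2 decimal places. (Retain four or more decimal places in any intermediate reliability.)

First correct the split-half correlation to full-test reliability: r_full = 2 × 0.794 / (1 + 0.794) ≈ 0.8852
Length factor from 52 to 108 items: n = 108/52 = 2.0769
r_new = n·r_full / (1 + (n − 1)·r_full) = 1.8385 / 1.9533 ≈ 0.9412

0.94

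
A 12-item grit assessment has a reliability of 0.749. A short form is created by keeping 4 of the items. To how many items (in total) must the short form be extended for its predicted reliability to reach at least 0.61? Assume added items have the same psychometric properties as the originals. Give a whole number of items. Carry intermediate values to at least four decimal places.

First, r for the 4-item form: n = 4/12 = 0.3333, so r_4 = 0.3333·0.749/(1 + (0.3333 − 1)·0.749) = 0.4986
Length factor from the short form to reach 0.61: n' = 0.61(1 − 0.4986) / [0.4986(1 − 0.61)] ≈ 1.5729
Total items = 1.5729 × 4 = 6.29, rounded up to 7.

7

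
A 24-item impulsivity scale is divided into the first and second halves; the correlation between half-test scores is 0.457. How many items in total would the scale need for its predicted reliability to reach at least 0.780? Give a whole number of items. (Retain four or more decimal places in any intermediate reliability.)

51

Corrected full-test reliability: r_full = 2 × 0.457 / (1 + 0.457) ≈ 0.6273
n = r_tgt(1 − r_full) / [r_full(1 − r_tgt)] = 0.780 × 0.3727 / (0.6273 × 0.220) ≈ 2.1065
Items = 2.1065 × 24 ≈ 50.56 → 51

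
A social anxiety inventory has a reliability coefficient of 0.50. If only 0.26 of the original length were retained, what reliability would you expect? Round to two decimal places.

0.21

r_new = (0.26 × 0.50) / (1 + (0.26 − 1) × 0.50)
     = 0.1300 / 0.6300 = 0.2063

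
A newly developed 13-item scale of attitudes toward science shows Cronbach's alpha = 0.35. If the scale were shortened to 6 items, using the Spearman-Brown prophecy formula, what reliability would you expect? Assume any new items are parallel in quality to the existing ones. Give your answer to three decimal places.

0.199

Length ratio n = 6/13 = 0.4615
Apply the Spearman-Brown prophecy formula, r' = nr / [1 + (n − 1)r]:
r_new = 0.4615·0.35 / [1 + (0.4615 − 1)·0.35]
r_new = 0.1615 / 0.8115 ≈ 0.1990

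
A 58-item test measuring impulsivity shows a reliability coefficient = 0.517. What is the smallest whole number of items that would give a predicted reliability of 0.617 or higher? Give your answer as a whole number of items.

Invert Spearman-Brown to solve for n:
n = r*(1 − r) / [ r (1 − r*) ]
n = [0.617 × 0.483] / [0.517 × 0.383]
n = 0.298011 / 0.198011 ≈ 1.5050
1.5050 × 58 = 87.29 → 88 items

88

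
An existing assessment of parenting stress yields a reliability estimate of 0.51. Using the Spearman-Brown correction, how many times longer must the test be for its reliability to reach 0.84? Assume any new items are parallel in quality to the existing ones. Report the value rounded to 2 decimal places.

5.04

Rearranging the Spearman-Brown formula for n,
n = r_target (1 − r_old) / [ r_old (1 − r_target) ]
n = 0.84 × (1 − 0.51) / [ 0.51 × (1 − 0.84) ]
n = 0.4116 / 0.0816 ≈ 5.0441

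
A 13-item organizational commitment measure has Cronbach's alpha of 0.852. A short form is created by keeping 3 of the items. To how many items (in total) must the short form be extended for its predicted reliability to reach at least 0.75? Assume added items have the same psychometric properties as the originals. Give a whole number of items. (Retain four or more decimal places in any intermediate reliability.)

First, r for the 3-item form: n = 3/13 = 0.2308, so r_3 = 0.2308·0.852/(1 + (0.2308 − 1)·0.852) = 0.5706
Length factor from the short form to reach 0.75: n' = 0.75(1 − 0.5706) / [0.5706(1 − 0.75)] ≈ 2.2576
Total items = 2.2576 × 3 = 6.77, rounded up to 7.

7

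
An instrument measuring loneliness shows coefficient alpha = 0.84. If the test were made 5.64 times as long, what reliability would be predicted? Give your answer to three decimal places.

By Spearman-Brown, r_new = n r / (1 + (n − 1) r).
r_new = (5.64 × 0.84) / (1 + (5.64 − 1) × 0.84)
     = 4.7376 / 4.8976 = 0.9673

0.967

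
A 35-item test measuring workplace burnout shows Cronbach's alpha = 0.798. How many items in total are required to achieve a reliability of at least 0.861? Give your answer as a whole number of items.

Spearman-Brown solved for the length factor n:
n = r*(1 − r) / [ r (1 − r*) ]
n = 0.861 × (1 − 0.798) / [ 0.798 × (1 − 0.861) ]
n = 0.173922 / 0.110922 ≈ 1.5680
Items needed = n × 35 = 1.5680 × 35 ≈ 54.88 → round up to 55

55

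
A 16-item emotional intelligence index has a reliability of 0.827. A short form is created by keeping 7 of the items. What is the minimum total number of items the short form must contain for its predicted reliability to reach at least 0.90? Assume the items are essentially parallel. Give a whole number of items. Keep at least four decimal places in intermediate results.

First, r for the 7-item form: n = 7/16 = 0.4375, so r_7 = 0.4375·0.827/(1 + (0.4375 − 1)·0.827) = 0.6765
Length factor from the short form to reach 0.90: n' = 0.90(1 − 0.6765) / [0.6765(1 − 0.90)] ≈ 4.3038
Total items = 4.3038 × 7 = 30.13, rounded up to 31.

31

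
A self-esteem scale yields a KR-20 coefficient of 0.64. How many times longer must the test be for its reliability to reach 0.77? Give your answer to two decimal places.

1.88

Invert Spearman-Brown to solve for n:
n = r_target (1 − r_old) / [ r_old (1 − r_target) ]
n = 0.77 × (1 − 0.64) / [ 0.64 × (1 − 0.77) ]
  = 0.2772 / 0.1472 = 1.8832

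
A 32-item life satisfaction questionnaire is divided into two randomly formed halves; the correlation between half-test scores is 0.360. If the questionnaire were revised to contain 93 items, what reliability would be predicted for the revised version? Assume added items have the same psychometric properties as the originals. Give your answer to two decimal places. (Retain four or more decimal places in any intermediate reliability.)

0.77

Full-test reliability from the split-half r: r_full = 2(0.360)/(1 + 0.360) = 0.5294
Length factor from 32 to 93 items: n = 93/32 = 2.9062
r_new = n·r_full / (1 + (n − 1)·r_full) = 1.5385 / 2.0091 ≈ 0.7658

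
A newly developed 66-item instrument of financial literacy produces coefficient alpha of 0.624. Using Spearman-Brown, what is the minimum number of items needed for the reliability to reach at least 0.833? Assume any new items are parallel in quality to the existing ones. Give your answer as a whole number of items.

199

Invert Spearman-Brown to solve for n:
n = r_target (1 − r_old) / [ r_old (1 − r_target) ]
n = [0.833 × 0.376] / [0.624 × 0.167]
  = 0.313208 / 0.104208 = 3.0056
3.0056 × 66 = 198.37 → 199 items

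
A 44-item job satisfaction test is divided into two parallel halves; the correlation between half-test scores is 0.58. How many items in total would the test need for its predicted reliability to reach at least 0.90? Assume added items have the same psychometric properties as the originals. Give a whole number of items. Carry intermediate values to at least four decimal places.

Corrected full-test reliability: r_full = 2 × 0.58 / (1 + 0.58) ≈ 0.7342
Solve Spearman-Brown for n: n = 0.90(1 − 0.7342) / [0.7342(1 − 0.90)] = 3.2582
Required items = 3.2582 × 44 = 143.36, so 144 items.

144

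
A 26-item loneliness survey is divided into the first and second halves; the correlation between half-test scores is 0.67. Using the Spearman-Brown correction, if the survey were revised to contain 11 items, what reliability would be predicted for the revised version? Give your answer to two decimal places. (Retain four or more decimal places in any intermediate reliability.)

0.63

Spearman-Brown correction (n = 2): r_full = 2·0.67/(1 + 0.67) = 0.8024
Then adjust to 11 items: n = 11/26 = 0.4231
r_new = n·r_full / (1 + (n − 1)·r_full) = 0.3395 / 0.5371 ≈ 0.6321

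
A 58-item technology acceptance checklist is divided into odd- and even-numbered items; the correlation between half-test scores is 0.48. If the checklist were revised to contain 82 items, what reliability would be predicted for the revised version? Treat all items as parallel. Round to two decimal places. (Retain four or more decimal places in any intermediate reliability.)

0.72

Full-test reliability from the split-half r: r_full = 2(0.48)/(1 + 0.48) = 0.6486
Length factor from 58 to 82 items: n = 82/58 = 1.4138
r_new = n·r_full / (1 + (n − 1)·r_full) = 0.9170 / 1.2684 ≈ 0.7230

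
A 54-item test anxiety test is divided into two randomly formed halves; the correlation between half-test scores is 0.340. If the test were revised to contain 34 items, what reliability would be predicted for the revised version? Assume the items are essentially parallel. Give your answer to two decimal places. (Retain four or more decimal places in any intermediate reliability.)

Spearman-Brown correction (n = 2): r_full = 2·0.340/(1 + 0.340) = 0.5075
Length factor from 54 to 34 items: n = 34/54 = 0.6296
r_new = n·r_full / (1 + (n − 1)·r_full) = 0.3195 / 0.8120 ≈ 0.3935

0.39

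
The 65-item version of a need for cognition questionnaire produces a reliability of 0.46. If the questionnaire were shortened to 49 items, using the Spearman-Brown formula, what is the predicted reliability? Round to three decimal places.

Length ratio n = 49/65 = 0.7538
r_new = 0.7538·0.46 / [1 + (0.7538 − 1)·0.46]
     = 0.3467 / 0.8867 = 0.3910

0.391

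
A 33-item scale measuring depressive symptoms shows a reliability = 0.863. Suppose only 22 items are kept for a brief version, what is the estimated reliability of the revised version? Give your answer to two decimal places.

The new length is 22/33 = 0.6667 times the old.
Spearman-Brown: r_new = n·r / (1 + (n − 1)·r)
r_new = (0.6667 × 0.863) / (1 + (0.6667 − 1) × 0.863)
r_new = 0.5754 / 0.7124 ≈ 0.8077

0.81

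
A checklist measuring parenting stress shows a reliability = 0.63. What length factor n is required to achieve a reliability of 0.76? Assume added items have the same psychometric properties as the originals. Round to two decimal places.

1.86

n = 0.76 × (1 − 0.63) / [ 0.63 × (1 − 0.76) ]
  = 0.2812 / 0.1512 = 1.8598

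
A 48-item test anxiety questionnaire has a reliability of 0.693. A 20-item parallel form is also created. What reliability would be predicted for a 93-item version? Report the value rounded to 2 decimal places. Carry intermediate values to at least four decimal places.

0.81

Only the ratio of lengths matters: n = 93/48 = 1.9375
r_{93} = n·r / (1 + (n − 1)·r) = 1.3427 / 1.6497 ≈ 0.8139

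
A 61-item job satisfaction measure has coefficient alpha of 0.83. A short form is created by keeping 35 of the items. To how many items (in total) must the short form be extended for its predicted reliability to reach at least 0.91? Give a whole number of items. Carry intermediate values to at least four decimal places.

Short-form reliability: n = 35/61 = 0.5738; r_35 = n·r/(1+(n−1)r) ≈ 0.7369
Length factor from the short form to reach 0.91: n' = 0.91(1 − 0.7369) / [0.7369(1 − 0.91)] ≈ 3.6100
Total items = 3.6100 × 35 = 126.35, rounded up to 127.

127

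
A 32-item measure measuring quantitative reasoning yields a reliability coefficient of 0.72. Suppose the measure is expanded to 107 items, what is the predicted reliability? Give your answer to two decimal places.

0.90

The new length is 107/32 = 3.3438 times the old.
Spearman-Brown: r_new = n·r / (1 + (n − 1)·r)
r_new = 3.3438·0.72 / [1 + (3.3438 − 1)·0.72]
     = 2.4075 / 2.6875 = 0.8958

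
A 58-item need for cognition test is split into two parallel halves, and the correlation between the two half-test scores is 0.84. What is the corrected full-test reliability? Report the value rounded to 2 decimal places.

Each half is half the length of the full test, so the full test is n = 2 times a half.
r_full = 2r_hh / (1 + r_hh) = 2 × 0.84 / (1 + 0.84)
       = 1.6800 / 1.8400 = 0.9130

0.91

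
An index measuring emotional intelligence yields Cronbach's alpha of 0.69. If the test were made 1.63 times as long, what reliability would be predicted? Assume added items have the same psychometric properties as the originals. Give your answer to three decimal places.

Spearman-Brown: r_new = n·r / (1 + (n − 1)·r)
r_new = (1.63 × 0.69) / (1 + (1.63 − 1) × 0.69)
     = 1.1247 / 1.4347 = 0.7839

0.784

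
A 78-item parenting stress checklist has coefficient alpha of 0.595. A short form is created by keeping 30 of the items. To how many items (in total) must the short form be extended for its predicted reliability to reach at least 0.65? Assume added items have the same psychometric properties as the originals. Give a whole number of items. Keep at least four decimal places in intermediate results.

First, r for the 30-item form: n = 30/78 = 0.3846, so r_30 = 0.3846·0.595/(1 + (0.3846 − 1)·0.595) = 0.3610
Length factor from the short form to reach 0.65: n' = 0.65(1 − 0.3610) / [0.3610(1 − 0.65)] ≈ 3.2873
Items = 3.2873 × 30 ≈ 98.62 → 99

99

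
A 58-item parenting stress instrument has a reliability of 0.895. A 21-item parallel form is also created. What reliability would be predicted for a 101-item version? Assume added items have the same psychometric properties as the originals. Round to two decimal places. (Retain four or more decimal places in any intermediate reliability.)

The 21-item form is not needed; work directly from the 58-item form with n = 101/58 = 1.7414.
r_{101} = n·r / (1 + (n − 1)·r) = 1.5586 / 1.6636 ≈ 0.9369

0.94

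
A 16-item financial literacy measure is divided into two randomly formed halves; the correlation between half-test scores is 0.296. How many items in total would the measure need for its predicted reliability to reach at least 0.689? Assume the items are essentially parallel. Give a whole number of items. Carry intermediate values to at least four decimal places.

Corrected full-test reliability: r_full = 2 × 0.296 / (1 + 0.296) ≈ 0.4568
Solve Spearman-Brown for n: n = 0.689(1 − 0.4568) / [0.4568(1 − 0.689)] = 2.6345
Required items = 2.6345 × 16 = 42.15, so 43 items.

43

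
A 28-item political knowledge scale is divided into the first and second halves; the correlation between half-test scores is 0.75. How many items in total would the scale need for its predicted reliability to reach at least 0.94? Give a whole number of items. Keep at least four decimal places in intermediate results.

r_full = 2(0.75)/(1 + 0.75) = 0.8571
n = r_tgt(1 − r_full) / [r_full(1 − r_tgt)] = 0.94 × 0.1429 / (0.8571 × 0.06) ≈ 2.6120
Items = 2.6120 × 28 ≈ 73.14 → 74

74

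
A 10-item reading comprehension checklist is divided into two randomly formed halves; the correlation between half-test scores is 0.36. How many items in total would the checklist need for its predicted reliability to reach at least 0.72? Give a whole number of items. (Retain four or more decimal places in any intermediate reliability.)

23

r_full = 2(0.36)/(1 + 0.36) = 0.5294
n = r_tgt(1 − r_full) / [r_full(1 − r_tgt)] = 0.72 × 0.4706 / (0.5294 × 0.28) ≈ 2.2858
Items = 2.2858 × 10 ≈ 22.86 → 23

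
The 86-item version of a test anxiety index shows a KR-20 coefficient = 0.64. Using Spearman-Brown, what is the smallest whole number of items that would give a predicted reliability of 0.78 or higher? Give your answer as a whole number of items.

172

n = 0.78(1 − 0.64) / [0.64(1 − 0.78)]
  = 0.2808 / 0.1408 = 1.9943
So the test needs 1.9943 × 86 ≈ 171.51 items; rounding up, 172.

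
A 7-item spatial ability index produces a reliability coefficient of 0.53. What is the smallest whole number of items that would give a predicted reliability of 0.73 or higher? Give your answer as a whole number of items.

17

Spearman-Brown solved for the length factor n:
n = r*(1 − r) / [ r (1 − r*) ]
n = 0.73(1 − 0.53) / [0.53(1 − 0.73)]
  = 0.3431 / 0.1431 = 2.3976
Items needed = n × 7 = 2.3976 × 7 ≈ 16.78 → round up to 17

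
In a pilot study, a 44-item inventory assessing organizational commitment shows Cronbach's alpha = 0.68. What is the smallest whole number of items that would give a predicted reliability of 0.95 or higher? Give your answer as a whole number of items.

Spearman-Brown solved for the length factor n:
n = r*(1 − r) / [ r (1 − r*) ]
n = 0.95 × (1 − 0.68) / [ 0.68 × (1 − 0.95) ]
  = 0.3040 / 0.0340 = 8.9412
Items needed = n × 44 = 8.9412 × 44 ≈ 393.41 → round up to 394

394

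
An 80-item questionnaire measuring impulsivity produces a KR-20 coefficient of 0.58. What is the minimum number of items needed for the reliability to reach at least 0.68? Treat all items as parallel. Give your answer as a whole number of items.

Rearranging the Spearman-Brown formula for n,
n = r_target (1 − r_old) / [ r_old (1 − r_target) ]
n = 0.68(1 − 0.58) / [0.58(1 − 0.68)]
n = 0.2856 / 0.1856 ≈ 1.5388
Items needed = n × 80 = 1.5388 × 80 ≈ 123.10 → round up to 124

124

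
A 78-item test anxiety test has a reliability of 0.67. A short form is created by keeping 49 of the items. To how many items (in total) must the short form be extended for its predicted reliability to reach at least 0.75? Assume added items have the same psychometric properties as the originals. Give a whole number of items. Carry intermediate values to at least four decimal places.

Short-form reliability: n = 49/78 = 0.6282; r_49 = n·r/(1+(n−1)r) ≈ 0.5605
Then solve for n' with r_old = 0.5605, r_target = 0.75: n' = 0.75(1 − 0.5605)/[0.5605(1 − 0.75)] = 2.3524
Items = 2.3524 × 49 ≈ 115.27 → 116

116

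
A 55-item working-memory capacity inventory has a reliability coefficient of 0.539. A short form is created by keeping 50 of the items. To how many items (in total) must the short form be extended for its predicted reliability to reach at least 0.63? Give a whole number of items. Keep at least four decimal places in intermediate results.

81

First, r for the 50-item form: n = 50/55 = 0.9091, so r_50 = 0.9091·0.539/(1 + (0.9091 − 1)·0.539) = 0.5152
Length factor from the short form to reach 0.63: n' = 0.63(1 − 0.5152) / [0.5152(1 − 0.63)] ≈ 1.6022
Items = 1.6022 × 50 ≈ 80.11 → 81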